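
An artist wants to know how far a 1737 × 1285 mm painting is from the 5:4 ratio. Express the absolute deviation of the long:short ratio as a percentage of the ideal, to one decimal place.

Ratio = 1737 / 1285 ≈ 1.3518.
Ideal 5:4 = 1.2500. |1.3518 − 1.2500| / 1.2500 ≈ 8.14% → 8.1%.

8.1%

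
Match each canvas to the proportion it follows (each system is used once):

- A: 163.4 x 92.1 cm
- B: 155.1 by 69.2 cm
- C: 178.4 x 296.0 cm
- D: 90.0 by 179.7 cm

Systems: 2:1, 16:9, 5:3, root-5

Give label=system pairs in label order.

A = 163.4/92.1 ≈ 1.774 → 16:9 (1.778)
B = 155.1/69.2 ≈ 2.241 → root-5 (2.236)
C = 296.0/178.4 ≈ 1.659 → 5:3 (1.667)
D = 179.7/90.0 ≈ 1.997 → 2:1 (2.000)

A=16:9, B=root-5, C=5:3, D=2:1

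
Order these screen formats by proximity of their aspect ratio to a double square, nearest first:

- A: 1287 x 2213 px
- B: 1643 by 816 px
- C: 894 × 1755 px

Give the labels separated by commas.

B, C, A

A: 2213/1287 ≈ 1.720 → |1.720 − 2.000| = 0.280
B: 1643/816 ≈ 2.013 → |2.013 − 2.000| = 0.013
C: 1755/894 ≈ 1.963 → |1.963 − 2.000| = 0.037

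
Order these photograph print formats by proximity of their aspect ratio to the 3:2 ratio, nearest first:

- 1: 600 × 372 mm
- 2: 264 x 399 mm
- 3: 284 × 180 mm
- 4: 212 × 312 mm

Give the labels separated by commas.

2, 4, 3, 1

Ratios: 1 = 600 / 372 ≈ 1.613; 2 = 399 / 264 ≈ 1.511; 3 = 284 / 180 ≈ 1.578; 4 = 312 / 212 ≈ 1.472.
|Δ from 1.500|: 1 0.113; 2 0.011; 3 0.078; 4 0.028.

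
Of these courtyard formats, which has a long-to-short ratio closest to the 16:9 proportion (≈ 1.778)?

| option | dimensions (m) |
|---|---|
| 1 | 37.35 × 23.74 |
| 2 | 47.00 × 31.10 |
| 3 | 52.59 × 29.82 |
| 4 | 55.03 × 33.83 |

3

Ratios (long/short): 1 ≈ 1.573; 2 ≈ 1.511; 3 ≈ 1.764; 4 ≈ 1.627.
16:9 ≈ 1.778; option 3 is nearest (Δ 0.014).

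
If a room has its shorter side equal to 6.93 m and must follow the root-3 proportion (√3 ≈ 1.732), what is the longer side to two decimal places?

root-3 ≈ 1.73205.
Longer side = 6.93 × 1.73205 ≈ 12.0031 → 12.00 m.

12.00 m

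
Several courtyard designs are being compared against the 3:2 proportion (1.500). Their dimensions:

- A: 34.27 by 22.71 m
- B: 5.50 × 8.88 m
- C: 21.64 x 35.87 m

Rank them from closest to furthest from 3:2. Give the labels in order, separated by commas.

A: 34.27/22.71 ≈ 1.509 → |1.509 − 1.500| = 0.009
B: 8.88/5.50 ≈ 1.615 → |1.615 − 1.500| = 0.115
C: 35.87/21.64 ≈ 1.658 → |1.658 − 1.500| = 0.158

A, B, C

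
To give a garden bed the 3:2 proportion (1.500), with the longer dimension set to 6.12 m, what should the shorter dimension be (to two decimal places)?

4.08 m

3:2 = 1.50000.
Shorter side = 6.12 ÷ 1.50000 ≈ 4.0800 → 4.08 m.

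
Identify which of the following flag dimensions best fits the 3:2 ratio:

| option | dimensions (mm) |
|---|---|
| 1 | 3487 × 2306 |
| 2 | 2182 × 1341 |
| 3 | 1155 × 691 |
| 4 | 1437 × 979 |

Target 3:2 ≈ 1.500.
1: 1.512 (Δ0.012)  2: 1.627 (Δ0.127)  3: 1.671 (Δ0.171)  4: 1.468 (Δ0.032)

1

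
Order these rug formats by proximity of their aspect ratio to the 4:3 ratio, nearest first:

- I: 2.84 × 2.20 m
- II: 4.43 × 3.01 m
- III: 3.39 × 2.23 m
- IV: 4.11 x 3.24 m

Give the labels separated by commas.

I: 2.84/2.20 ≈ 1.291 → |1.291 − 1.333| = 0.042
II: 4.43/3.01 ≈ 1.472 → |1.472 − 1.333| = 0.139
III: 3.39/2.23 ≈ 1.520 → |1.520 − 1.333| = 0.187
IV: 4.11/3.24 ≈ 1.269 → |1.269 − 1.333| = 0.064

I, IV, II, III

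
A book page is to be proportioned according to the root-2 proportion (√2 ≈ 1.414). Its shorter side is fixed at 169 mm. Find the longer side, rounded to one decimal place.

239.0 mm

root-2 ≈ 1.41421.
Longer side = 169 × 1.41421 ≈ 239.001 → 239.0 mm.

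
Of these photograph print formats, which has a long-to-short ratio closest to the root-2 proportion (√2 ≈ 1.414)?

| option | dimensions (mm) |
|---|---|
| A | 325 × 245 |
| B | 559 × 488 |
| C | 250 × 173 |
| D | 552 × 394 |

Ratios (long/short): A ≈ 1.327; B ≈ 1.145; C ≈ 1.445; D ≈ 1.401.
root-2 ≈ 1.414; option D is nearest (Δ 0.013).

D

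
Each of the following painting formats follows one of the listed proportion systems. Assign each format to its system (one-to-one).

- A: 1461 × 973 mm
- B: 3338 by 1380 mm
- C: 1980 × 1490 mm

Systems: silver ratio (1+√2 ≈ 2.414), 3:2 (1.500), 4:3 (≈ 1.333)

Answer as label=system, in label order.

A=3:2, B=silver ratio, C=4:3

A = 1461/973 ≈ 1.502 → 3:2 (1.500)
B = 3338/1380 ≈ 2.419 → silver ratio (2.414)
C = 1980/1490 ≈ 1.329 → 4:3 (1.333)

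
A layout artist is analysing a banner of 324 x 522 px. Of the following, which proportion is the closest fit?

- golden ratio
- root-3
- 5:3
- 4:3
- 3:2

Ratio = 522 / 324 ≈ 1.611.
Distances: golden ratio 1.618 (Δ 0.007); root-3 1.732 (Δ 0.121); 5:3 1.667 (Δ 0.056); 4:3 1.333 (Δ 0.278); 3:2 1.500 (Δ 0.111).

golden ratio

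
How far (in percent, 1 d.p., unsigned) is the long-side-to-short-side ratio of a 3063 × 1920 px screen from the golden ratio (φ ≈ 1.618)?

1.4%

Ratio = 3063 / 1920 ≈ 1.5953.
Ideal golden ratio ≈ 1.6180. |1.5953 − 1.6180| / 1.6180 ≈ 1.40% → 1.4%.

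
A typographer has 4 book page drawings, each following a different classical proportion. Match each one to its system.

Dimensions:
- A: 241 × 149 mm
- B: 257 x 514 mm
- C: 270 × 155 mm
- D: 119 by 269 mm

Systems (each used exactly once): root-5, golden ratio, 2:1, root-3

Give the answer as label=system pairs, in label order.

A=golden ratio, B=2:1, C=root-3, D=root-5

A = 241/149 ≈ 1.617 → golden ratio (1.618)
B = 514/257 ≈ 2.000 → 2:1 (2.000)
C = 270/155 ≈ 1.742 → root-3 (1.732)
D = 269/119 ≈ 2.261 → root-5 (2.236)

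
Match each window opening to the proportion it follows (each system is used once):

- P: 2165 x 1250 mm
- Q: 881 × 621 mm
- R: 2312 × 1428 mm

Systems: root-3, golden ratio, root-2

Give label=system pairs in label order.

P = 2165/1250 ≈ 1.732 → root-3 (1.732)
Q = 881/621 ≈ 1.419 → root-2 (1.414)
R = 2312/1428 ≈ 1.619 → golden ratio (1.618)

P=root-3, Q=root-2, R=golden ratio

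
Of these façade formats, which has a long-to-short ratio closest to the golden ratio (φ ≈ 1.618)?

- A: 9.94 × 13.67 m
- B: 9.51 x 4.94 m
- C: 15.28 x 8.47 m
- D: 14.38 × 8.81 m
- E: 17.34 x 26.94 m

D

Ratios (long/short): A ≈ 1.375; B ≈ 1.925; C ≈ 1.804; D ≈ 1.632; E ≈ 1.554.
golden ratio ≈ 1.618; option D is nearest (Δ 0.014).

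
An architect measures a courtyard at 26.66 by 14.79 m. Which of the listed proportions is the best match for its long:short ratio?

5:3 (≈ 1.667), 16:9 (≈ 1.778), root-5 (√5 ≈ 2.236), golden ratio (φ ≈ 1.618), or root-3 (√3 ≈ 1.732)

16:9

Ratio = 26.66 / 14.79 ≈ 1.803.
Distances: 5:3 1.667 (Δ 0.136); 16:9 1.778 (Δ 0.025); root-5 2.236 (Δ 0.433); golden ratio 1.618 (Δ 0.185); root-3 1.732 (Δ 0.071).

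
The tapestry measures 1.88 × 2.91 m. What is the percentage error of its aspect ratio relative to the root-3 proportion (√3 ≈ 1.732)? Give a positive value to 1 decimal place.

10.6%

Ratio = 2.91 / 1.88 ≈ 1.5479.
Ideal root-3 ≈ 1.7321. |1.5479 − 1.7321| / 1.7321 ≈ 10.63% → 10.6%.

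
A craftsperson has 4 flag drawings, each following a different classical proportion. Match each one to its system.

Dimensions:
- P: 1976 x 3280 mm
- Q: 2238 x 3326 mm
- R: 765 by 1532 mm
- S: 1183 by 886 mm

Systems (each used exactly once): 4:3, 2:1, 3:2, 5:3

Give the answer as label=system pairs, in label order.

P = 3280/1976 ≈ 1.660 → 5:3 (1.667)
Q = 3326/2238 ≈ 1.486 → 3:2 (1.500)
R = 1532/765 ≈ 2.003 → 2:1 (2.000)
S = 1183/886 ≈ 1.335 → 4:3 (1.333)

P=5:3, Q=3:2, R=2:1, S=4:3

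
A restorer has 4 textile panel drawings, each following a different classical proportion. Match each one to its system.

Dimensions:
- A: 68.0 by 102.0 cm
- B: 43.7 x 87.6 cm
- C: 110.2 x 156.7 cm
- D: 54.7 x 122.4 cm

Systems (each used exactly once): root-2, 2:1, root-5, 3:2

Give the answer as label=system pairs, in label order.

A = 102.0/68.0 ≈ 1.500 → 3:2 (1.500)
B = 87.6/43.7 ≈ 2.005 → 2:1 (2.000)
C = 156.7/110.2 ≈ 1.422 → root-2 (1.414)
D = 122.4/54.7 ≈ 2.238 → root-5 (2.236)

A=3:2, B=2:1, C=root-2, D=root-5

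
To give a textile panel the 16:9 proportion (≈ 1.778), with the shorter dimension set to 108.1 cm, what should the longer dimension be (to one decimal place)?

16:9 ≈ 1.77778.
Longer side = 108.1 × 1.77778 ≈ 192.178 → 192.2 cm.

192.2 cm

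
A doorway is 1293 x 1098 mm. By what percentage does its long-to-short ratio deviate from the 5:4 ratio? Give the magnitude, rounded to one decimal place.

Ratio = 1293 / 1098 ≈ 1.1776.
Ideal 5:4 = 1.2500. |1.1776 − 1.2500| / 1.2500 ≈ 5.79% → 5.8%.

5.8%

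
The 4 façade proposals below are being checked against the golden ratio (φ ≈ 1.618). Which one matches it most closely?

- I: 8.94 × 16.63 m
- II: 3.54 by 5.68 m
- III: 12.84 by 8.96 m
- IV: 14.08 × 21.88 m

II

Ratios (long/short): I ≈ 1.860; II ≈ 1.605; III ≈ 1.433; IV ≈ 1.554.
golden ratio ≈ 1.618; option II is nearest (Δ 0.013).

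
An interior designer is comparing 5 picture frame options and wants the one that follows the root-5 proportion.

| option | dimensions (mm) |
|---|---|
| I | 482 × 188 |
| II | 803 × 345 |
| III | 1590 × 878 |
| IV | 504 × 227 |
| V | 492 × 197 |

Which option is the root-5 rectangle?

Target root-5 ≈ 2.236.
I: 2.564 (Δ0.328)  II: 2.328 (Δ0.092)  III: 1.811 (Δ0.425)  IV: 2.220 (Δ0.016)  V: 2.497 (Δ0.261)

IV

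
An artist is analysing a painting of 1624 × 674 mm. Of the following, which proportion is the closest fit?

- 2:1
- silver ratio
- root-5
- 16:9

silver ratio

1624/674 ≈ 2.409. Nearest candidates are silver ratio (2.414, off by 0.005) and root-5 (2.236, off by 0.173).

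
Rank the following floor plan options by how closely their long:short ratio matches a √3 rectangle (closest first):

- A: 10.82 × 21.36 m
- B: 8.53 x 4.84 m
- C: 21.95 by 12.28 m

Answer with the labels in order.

B, C, A

Ratios: A = 21.36 / 10.82 ≈ 1.974; B = 8.53 / 4.84 ≈ 1.762; C = 21.95 / 12.28 ≈ 1.787.
|Δ from 1.732|: A 0.242; B 0.030; C 0.055.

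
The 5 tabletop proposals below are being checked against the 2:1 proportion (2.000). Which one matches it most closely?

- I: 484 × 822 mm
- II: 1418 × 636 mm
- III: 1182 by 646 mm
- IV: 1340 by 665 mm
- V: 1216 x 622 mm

Target 2:1 ≈ 2.000.
I: 1.698 (Δ0.302)  II: 2.230 (Δ0.230)  III: 1.830 (Δ0.170)  IV: 2.015 (Δ0.015)  V: 1.955 (Δ0.045)

IV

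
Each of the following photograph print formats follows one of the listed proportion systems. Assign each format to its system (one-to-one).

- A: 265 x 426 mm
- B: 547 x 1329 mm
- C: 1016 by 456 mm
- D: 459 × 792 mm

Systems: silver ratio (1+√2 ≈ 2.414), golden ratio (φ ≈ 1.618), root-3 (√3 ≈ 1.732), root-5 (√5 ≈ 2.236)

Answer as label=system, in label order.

A=golden ratio, B=silver ratio, C=root-5, D=root-3

Ratios: A ≈ 1.608; B ≈ 2.430; C ≈ 2.228; D ≈ 1.725.
Targets: silver ratio ≈ 2.414; golden ratio ≈ 1.618; root-3 ≈ 1.732; root-5 ≈ 2.236.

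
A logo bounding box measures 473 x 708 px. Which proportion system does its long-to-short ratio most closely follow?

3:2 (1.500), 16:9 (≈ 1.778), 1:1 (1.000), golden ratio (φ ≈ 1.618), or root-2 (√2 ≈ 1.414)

3:2

708/473 ≈ 1.497. Nearest candidates are 3:2 (1.500, off by 0.003) and root-2 (1.414, off by 0.083).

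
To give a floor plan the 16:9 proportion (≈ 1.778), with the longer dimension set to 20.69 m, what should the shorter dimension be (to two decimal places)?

11.64 m

16:9 ≈ 1.77778.
Shorter side = 20.69 ÷ 1.77778 ≈ 11.6381 → 11.64 m.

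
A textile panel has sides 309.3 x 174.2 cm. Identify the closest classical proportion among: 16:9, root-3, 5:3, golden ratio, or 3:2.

16:9

309.3/174.2 ≈ 1.776. Nearest candidates are 16:9 (1.778, off by 0.002) and root-3 (1.732, off by 0.044).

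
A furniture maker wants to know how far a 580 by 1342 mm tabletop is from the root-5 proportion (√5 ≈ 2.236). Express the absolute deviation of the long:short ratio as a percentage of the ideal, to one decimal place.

3.5%

Ratio = 1342 / 580 ≈ 2.3138.
Ideal root-5 ≈ 2.2361. |2.3138 − 2.2361| / 2.2361 ≈ 3.47% → 3.5%.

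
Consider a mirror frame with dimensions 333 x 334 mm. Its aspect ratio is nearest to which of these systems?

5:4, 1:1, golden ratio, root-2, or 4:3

1:1

Ratio = 334 / 333 ≈ 1.003.
Distances: 5:4 1.250 (Δ 0.247); 1:1 1.000 (Δ 0.003); golden ratio 1.618 (Δ 0.615); root-2 1.414 (Δ 0.411); 4:3 1.333 (Δ 0.330).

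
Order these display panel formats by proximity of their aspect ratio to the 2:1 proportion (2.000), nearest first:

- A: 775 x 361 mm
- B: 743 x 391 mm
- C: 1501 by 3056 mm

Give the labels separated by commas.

C, B, A

Ratios: A = 775 / 361 ≈ 2.147; B = 743 / 391 ≈ 1.900; C = 3056 / 1501 ≈ 2.036.
|Δ from 2.000|: A 0.147; B 0.100; C 0.036.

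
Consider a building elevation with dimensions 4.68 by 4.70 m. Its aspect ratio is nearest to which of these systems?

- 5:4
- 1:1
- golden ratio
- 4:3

Ratio = 4.70 / 4.68 ≈ 1.004.
Distances: 5:4 1.250 (Δ 0.246); 1:1 1.000 (Δ 0.004); golden ratio 1.618 (Δ 0.614); 4:3 1.333 (Δ 0.329).

1:1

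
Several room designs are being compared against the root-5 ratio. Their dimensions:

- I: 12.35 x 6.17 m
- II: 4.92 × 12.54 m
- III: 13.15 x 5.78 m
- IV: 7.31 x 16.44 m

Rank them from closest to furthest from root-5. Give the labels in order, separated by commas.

IV, III, I, II

Ratios: I = 12.35 / 6.17 ≈ 2.002; II = 12.54 / 4.92 ≈ 2.549; III = 13.15 / 5.78 ≈ 2.275; IV = 16.44 / 7.31 ≈ 2.249.
|Δ from 2.236|: I 0.234; II 0.313; III 0.039; IV 0.013.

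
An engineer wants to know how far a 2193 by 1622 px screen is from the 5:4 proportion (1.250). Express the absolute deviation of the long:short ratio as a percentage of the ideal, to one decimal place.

8.2%

Ratio = 2193 / 1622 ≈ 1.3520.
Ideal 5:4 = 1.2500. |1.3520 − 1.2500| / 1.2500 ≈ 8.16% → 8.2%.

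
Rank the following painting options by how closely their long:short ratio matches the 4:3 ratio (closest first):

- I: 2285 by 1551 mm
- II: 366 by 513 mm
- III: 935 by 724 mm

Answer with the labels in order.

Ratios: I = 2285 / 1551 ≈ 1.473; II = 513 / 366 ≈ 1.402; III = 935 / 724 ≈ 1.291.
|Δ from 1.333|: I 0.140; II 0.069; III 0.042.

III, II, I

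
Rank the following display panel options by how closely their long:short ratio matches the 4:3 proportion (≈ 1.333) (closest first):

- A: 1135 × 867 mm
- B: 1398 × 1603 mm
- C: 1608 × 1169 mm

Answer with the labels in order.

Ratios: A = 1135 / 867 ≈ 1.309; B = 1603 / 1398 ≈ 1.147; C = 1608 / 1169 ≈ 1.376.
|Δ from 1.333|: A 0.024; B 0.186; C 0.043.

A, C, B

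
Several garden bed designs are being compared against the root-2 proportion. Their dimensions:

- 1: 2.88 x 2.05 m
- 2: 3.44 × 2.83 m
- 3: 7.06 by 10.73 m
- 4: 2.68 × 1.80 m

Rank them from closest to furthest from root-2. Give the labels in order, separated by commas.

1, 4, 3, 2

1: 2.88/2.05 ≈ 1.405 → |1.405 − 1.414| = 0.009
2: 3.44/2.83 ≈ 1.216 → |1.216 − 1.414| = 0.198
3: 10.73/7.06 ≈ 1.520 → |1.520 − 1.414| = 0.106
4: 2.68/1.80 ≈ 1.489 → |1.489 − 1.414| = 0.075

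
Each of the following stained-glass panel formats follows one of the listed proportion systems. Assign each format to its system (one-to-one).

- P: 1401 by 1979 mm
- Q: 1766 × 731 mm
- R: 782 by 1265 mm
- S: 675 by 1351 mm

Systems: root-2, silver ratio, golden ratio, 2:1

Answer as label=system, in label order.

P=root-2, Q=silver ratio, R=golden ratio, S=2:1

P = 1979/1401 ≈ 1.413 → root-2 (1.414)
Q = 1766/731 ≈ 2.416 → silver ratio (2.414)
R = 1265/782 ≈ 1.618 → golden ratio (1.618)
S = 1351/675 ≈ 2.001 → 2:1 (2.000)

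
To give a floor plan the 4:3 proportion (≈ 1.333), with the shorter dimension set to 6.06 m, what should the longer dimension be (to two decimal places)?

4:3 ≈ 1.33333.
Longer side = 6.06 × 1.33333 ≈ 8.0800 → 8.08 m.

8.08 m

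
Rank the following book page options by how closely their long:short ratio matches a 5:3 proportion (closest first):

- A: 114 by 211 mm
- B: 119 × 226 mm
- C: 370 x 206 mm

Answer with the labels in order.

C, A, B

Ratios: A = 211 / 114 ≈ 1.851; B = 226 / 119 ≈ 1.899; C = 370 / 206 ≈ 1.796.
|Δ from 1.667|: A 0.184; B 0.232; C 0.129.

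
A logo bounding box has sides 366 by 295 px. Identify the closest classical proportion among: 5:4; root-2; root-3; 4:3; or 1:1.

5:4

Ratio = 366 / 295 ≈ 1.241.
Distances: 5:4 1.250 (Δ 0.009); root-2 1.414 (Δ 0.173); root-3 1.732 (Δ 0.491); 4:3 1.333 (Δ 0.092); 1:1 1.000 (Δ 0.241).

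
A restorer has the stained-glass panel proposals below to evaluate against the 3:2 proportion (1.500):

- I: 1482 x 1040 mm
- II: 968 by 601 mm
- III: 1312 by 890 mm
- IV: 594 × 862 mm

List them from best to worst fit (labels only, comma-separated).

III, IV, I, II

Ratios: I = 1482 / 1040 ≈ 1.425; II = 968 / 601 ≈ 1.611; III = 1312 / 890 ≈ 1.474; IV = 862 / 594 ≈ 1.451.
|Δ from 1.500|: I 0.075; II 0.111; III 0.026; IV 0.049.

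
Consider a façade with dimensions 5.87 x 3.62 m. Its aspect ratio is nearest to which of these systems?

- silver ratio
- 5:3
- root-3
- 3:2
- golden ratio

5.87/3.62 ≈ 1.622. Nearest candidates are golden ratio (1.618, off by 0.004) and 5:3 (1.667, off by 0.045).

golden ratio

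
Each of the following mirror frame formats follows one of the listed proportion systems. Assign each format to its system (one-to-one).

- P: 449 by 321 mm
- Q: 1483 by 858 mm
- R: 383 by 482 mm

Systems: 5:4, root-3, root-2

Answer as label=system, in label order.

P=root-2, Q=root-3, R=5:4

Ratios: P ≈ 1.399; Q ≈ 1.728; R ≈ 1.258.
Targets: 5:4 ≈ 1.250; root-3 ≈ 1.732; root-2 ≈ 1.414.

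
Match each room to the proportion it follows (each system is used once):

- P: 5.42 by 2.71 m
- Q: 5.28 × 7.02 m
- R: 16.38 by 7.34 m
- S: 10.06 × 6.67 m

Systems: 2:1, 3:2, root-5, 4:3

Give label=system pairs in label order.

P=2:1, Q=4:3, R=root-5, S=3:2

Ratios: P ≈ 2.000; Q ≈ 1.330; R ≈ 2.232; S ≈ 1.508.
Targets: 2:1 ≈ 2.000; 3:2 ≈ 1.500; root-5 ≈ 2.236; 4:3 ≈ 1.333.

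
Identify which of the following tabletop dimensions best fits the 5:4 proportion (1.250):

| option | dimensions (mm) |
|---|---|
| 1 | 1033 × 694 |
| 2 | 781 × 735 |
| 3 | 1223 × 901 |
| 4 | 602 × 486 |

4

Target 5:4 ≈ 1.250.
1: 1.488 (Δ0.238)  2: 1.063 (Δ0.187)  3: 1.357 (Δ0.107)  4: 1.239 (Δ0.011)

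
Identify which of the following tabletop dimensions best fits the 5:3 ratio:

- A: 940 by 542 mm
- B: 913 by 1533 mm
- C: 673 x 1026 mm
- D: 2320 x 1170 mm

B

Target 5:3 ≈ 1.667.
A: 1.734 (Δ0.067)  B: 1.679 (Δ0.012)  C: 1.525 (Δ0.142)  D: 1.983 (Δ0.316)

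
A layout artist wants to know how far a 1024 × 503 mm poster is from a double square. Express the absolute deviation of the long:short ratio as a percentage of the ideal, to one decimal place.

1.8%

Ratio = 1024 / 503 ≈ 2.0358.
Ideal 2:1 = 2.0000. |2.0358 − 2.0000| / 2.0000 ≈ 1.79% → 1.8%.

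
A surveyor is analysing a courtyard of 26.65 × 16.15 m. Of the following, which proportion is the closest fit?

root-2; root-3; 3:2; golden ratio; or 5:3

26.65/16.15 ≈ 1.650. Nearest candidates are 5:3 (1.667, off by 0.017) and golden ratio (1.618, off by 0.032).

5:3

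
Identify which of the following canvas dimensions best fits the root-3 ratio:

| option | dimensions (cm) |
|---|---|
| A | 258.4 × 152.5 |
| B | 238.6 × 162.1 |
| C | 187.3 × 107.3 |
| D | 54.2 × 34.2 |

C

Target root-3 ≈ 1.732.
A: 1.694 (Δ0.038)  B: 1.472 (Δ0.260)  C: 1.746 (Δ0.014)  D: 1.585 (Δ0.147)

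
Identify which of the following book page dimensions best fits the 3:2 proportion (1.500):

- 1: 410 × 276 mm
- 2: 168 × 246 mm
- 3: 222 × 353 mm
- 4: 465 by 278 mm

Ratios (long/short): 1 ≈ 1.486; 2 ≈ 1.464; 3 ≈ 1.590; 4 ≈ 1.673.
3:2 ≈ 1.500; option 1 is nearest (Δ 0.014).

1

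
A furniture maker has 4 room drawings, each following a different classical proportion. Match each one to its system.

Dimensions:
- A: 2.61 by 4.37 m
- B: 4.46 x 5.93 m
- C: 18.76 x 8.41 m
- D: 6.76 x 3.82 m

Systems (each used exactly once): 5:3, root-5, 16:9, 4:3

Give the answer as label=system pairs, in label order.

A=5:3, B=4:3, C=root-5, D=16:9

Ratios: A ≈ 1.674; B ≈ 1.330; C ≈ 2.231; D ≈ 1.770.
Targets: 5:3 ≈ 1.667; root-5 ≈ 2.236; 16:9 ≈ 1.778; 4:3 ≈ 1.333.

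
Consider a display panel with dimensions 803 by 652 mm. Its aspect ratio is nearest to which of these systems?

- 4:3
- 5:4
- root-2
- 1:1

803/652 ≈ 1.232. Nearest candidates are 5:4 (1.250, off by 0.018) and 4:3 (1.333, off by 0.101).

5:4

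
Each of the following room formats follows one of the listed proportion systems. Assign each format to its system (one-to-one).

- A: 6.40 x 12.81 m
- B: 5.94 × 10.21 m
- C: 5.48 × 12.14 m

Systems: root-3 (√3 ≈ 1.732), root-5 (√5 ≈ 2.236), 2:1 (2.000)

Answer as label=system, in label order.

Ratios: A ≈ 2.002; B ≈ 1.719; C ≈ 2.215.
Targets: root-3 ≈ 1.732; root-5 ≈ 2.236; 2:1 ≈ 2.000.

A=2:1, B=root-3, C=root-5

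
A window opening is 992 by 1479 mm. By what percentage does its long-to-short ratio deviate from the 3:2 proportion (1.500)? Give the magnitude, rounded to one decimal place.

0.6%

Ratio = 1479 / 992 ≈ 1.4909.
Ideal 3:2 = 1.5000. |1.4909 − 1.5000| / 1.5000 ≈ 0.61% → 0.6%.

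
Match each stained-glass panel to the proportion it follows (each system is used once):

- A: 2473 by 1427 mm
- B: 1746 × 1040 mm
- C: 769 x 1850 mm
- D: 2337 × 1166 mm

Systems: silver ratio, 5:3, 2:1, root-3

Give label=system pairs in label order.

A=root-3, B=5:3, C=silver ratio, D=2:1

A = 2473/1427 ≈ 1.733 → root-3 (1.732)
B = 1746/1040 ≈ 1.679 → 5:3 (1.667)
C = 1850/769 ≈ 2.406 → silver ratio (2.414)
D = 2337/1166 ≈ 2.004 → 2:1 (2.000)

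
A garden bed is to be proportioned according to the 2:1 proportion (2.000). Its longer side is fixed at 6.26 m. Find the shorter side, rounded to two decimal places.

3.13 m

2:1 = 2.00000.
Shorter side = 6.26 ÷ 2.00000 ≈ 3.1300 → 3.13 m.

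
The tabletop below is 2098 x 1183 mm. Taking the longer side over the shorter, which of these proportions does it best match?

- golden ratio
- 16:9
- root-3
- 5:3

Ratio = 2098 / 1183 ≈ 1.773.
Distances: golden ratio 1.618 (Δ 0.155); 16:9 1.778 (Δ 0.005); root-3 1.732 (Δ 0.041); 5:3 1.667 (Δ 0.106).

16:9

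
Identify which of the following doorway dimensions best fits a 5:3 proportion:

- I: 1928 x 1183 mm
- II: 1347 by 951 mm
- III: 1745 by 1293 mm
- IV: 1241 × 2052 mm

Target 5:3 ≈ 1.667.
I: 1.630 (Δ0.037)  II: 1.416 (Δ0.251)  III: 1.350 (Δ0.317)  IV: 1.654 (Δ0.013)

IV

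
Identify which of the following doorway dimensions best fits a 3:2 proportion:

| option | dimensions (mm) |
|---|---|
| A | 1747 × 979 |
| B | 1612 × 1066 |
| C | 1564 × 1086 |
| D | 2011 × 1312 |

Target 3:2 ≈ 1.500.
A: 1.784 (Δ0.284)  B: 1.512 (Δ0.012)  C: 1.440 (Δ0.060)  D: 1.533 (Δ0.033)

B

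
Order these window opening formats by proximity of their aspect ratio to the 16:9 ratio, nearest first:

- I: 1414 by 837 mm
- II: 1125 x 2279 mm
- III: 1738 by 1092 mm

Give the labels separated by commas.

I, III, II

I: 1414/837 ≈ 1.689 → |1.689 − 1.778| = 0.089
II: 2279/1125 ≈ 2.026 → |2.026 − 1.778| = 0.248
III: 1738/1092 ≈ 1.592 → |1.592 − 1.778| = 0.186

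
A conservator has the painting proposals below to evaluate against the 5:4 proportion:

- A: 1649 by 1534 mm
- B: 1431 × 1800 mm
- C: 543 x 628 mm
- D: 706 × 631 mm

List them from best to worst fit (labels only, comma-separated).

A: 1649/1534 ≈ 1.075 → |1.075 − 1.250| = 0.175
B: 1800/1431 ≈ 1.258 → |1.258 − 1.250| = 0.008
C: 628/543 ≈ 1.157 → |1.157 − 1.250| = 0.093
D: 706/631 ≈ 1.119 → |1.119 − 1.250| = 0.131

B, C, D, A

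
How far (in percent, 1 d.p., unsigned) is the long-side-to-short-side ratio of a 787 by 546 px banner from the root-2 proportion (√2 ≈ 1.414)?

Ratio = 787 / 546 ≈ 1.4414.
Ideal root-2 ≈ 1.4142. |1.4414 − 1.4142| / 1.4142 ≈ 1.92% → 1.9%.

1.9%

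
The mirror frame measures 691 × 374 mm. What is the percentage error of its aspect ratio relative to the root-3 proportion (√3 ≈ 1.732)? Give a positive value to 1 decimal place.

Ratio = 691 / 374 ≈ 1.8476.
Ideal root-3 ≈ 1.7321. |1.8476 − 1.7321| / 1.7321 ≈ 6.67% → 6.7%.

6.7%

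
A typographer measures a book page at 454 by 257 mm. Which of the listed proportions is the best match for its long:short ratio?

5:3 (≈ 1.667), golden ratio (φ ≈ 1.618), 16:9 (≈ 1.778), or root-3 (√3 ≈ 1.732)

16:9

Ratio = 454 / 257 ≈ 1.767.
Distances: 5:3 1.667 (Δ 0.100); golden ratio 1.618 (Δ 0.149); 16:9 1.778 (Δ 0.011); root-3 1.732 (Δ 0.035).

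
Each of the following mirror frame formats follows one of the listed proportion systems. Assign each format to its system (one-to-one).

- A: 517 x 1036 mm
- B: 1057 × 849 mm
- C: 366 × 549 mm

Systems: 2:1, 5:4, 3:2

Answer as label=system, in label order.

A=2:1, B=5:4, C=3:2

Ratios: A ≈ 2.004; B ≈ 1.245; C ≈ 1.500.
Targets: 2:1 ≈ 2.000; 5:4 ≈ 1.250; 3:2 ≈ 1.500.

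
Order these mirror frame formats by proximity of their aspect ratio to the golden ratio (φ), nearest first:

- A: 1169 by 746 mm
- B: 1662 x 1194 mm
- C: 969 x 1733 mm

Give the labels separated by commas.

A, C, B

A: 1169/746 ≈ 1.567 → |1.567 − 1.618| = 0.051
B: 1662/1194 ≈ 1.392 → |1.392 − 1.618| = 0.226
C: 1733/969 ≈ 1.788 → |1.788 − 1.618| = 0.170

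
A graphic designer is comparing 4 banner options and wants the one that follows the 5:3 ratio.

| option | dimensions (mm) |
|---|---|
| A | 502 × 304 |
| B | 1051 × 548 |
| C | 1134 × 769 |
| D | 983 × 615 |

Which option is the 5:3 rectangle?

Ratios (long/short): A ≈ 1.651; B ≈ 1.918; C ≈ 1.475; D ≈ 1.598.
5:3 ≈ 1.667; option A is nearest (Δ 0.016).

A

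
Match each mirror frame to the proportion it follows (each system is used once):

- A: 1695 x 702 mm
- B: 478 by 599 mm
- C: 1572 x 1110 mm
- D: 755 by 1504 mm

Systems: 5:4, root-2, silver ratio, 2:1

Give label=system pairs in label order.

A=silver ratio, B=5:4, C=root-2, D=2:1

A = 1695/702 ≈ 2.415 → silver ratio (2.414)
B = 599/478 ≈ 1.253 → 5:4 (1.250)
C = 1572/1110 ≈ 1.416 → root-2 (1.414)
D = 1504/755 ≈ 1.992 → 2:1 (2.000)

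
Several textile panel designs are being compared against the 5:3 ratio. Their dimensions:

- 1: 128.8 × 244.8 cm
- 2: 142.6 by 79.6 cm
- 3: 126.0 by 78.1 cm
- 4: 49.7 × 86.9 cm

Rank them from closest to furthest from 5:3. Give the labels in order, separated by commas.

Ratios: 1 = 244.8 / 128.8 ≈ 1.901; 2 = 142.6 / 79.6 ≈ 1.791; 3 = 126.0 / 78.1 ≈ 1.613; 4 = 86.9 / 49.7 ≈ 1.748.
|Δ from 1.667|: 1 0.234; 2 0.124; 3 0.054; 4 0.081.

3, 4, 2, 1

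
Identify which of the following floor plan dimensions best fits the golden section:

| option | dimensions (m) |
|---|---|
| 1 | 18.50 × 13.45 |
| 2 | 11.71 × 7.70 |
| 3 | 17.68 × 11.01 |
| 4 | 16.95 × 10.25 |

Ratios (long/short): 1 ≈ 1.375; 2 ≈ 1.521; 3 ≈ 1.606; 4 ≈ 1.654.
golden ratio ≈ 1.618; option 3 is nearest (Δ 0.012).

3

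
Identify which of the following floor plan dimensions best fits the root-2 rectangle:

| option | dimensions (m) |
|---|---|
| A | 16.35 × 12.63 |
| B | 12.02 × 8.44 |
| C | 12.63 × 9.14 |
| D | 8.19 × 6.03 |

Ratios (long/short): A ≈ 1.295; B ≈ 1.424; C ≈ 1.382; D ≈ 1.358.
root-2 ≈ 1.414; option B is nearest (Δ 0.010).

B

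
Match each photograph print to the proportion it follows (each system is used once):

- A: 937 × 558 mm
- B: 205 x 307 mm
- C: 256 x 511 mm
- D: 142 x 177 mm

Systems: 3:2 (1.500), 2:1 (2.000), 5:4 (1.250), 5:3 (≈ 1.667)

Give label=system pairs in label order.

A=5:3, B=3:2, C=2:1, D=5:4

A = 937/558 ≈ 1.679 → 5:3 (1.667)
B = 307/205 ≈ 1.498 → 3:2 (1.500)
C = 511/256 ≈ 1.996 → 2:1 (2.000)
D = 177/142 ≈ 1.246 → 5:4 (1.250)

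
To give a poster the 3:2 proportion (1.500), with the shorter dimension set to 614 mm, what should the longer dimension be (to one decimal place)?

3:2 = 1.50000.
Longer side = 614 × 1.50000 ≈ 921.000 → 921.0 mm.

921.0 mm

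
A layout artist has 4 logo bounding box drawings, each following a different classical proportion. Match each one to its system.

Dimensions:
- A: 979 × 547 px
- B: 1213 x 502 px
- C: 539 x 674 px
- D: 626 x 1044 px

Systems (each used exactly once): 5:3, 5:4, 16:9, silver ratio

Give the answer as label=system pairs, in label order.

Ratios: A ≈ 1.790; B ≈ 2.416; C ≈ 1.250; D ≈ 1.668.
Targets: 5:3 ≈ 1.667; 5:4 ≈ 1.250; 16:9 ≈ 1.778; silver ratio ≈ 2.414.

A=16:9, B=silver ratio, C=5:4, D=5:3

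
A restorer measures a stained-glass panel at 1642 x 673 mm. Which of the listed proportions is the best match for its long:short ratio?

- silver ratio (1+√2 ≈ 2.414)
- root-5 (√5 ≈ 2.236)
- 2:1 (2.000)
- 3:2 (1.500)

silver ratio

1642/673 ≈ 2.440. Nearest candidates are silver ratio (2.414, off by 0.026) and root-5 (2.236, off by 0.204).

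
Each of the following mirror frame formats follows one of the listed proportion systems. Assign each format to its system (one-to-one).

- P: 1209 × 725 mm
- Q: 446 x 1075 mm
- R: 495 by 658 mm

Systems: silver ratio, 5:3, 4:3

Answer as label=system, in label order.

P=5:3, Q=silver ratio, R=4:3

Ratios: P ≈ 1.668; Q ≈ 2.410; R ≈ 1.329.
Targets: silver ratio ≈ 2.414; 5:3 ≈ 1.667; 4:3 ≈ 1.333.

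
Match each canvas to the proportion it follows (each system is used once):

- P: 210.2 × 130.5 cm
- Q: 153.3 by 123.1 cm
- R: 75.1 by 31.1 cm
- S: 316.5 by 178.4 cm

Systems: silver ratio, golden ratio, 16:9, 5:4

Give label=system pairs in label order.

Ratios: P ≈ 1.611; Q ≈ 1.245; R ≈ 2.415; S ≈ 1.774.
Targets: silver ratio ≈ 2.414; golden ratio ≈ 1.618; 16:9 ≈ 1.778; 5:4 ≈ 1.250.

P=golden ratio, Q=5:4, R=silver ratio, S=16:9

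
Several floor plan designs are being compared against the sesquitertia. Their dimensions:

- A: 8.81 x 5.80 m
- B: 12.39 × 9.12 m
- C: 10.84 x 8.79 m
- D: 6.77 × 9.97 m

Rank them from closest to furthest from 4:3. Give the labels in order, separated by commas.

Ratios: A = 8.81 / 5.80 ≈ 1.519; B = 12.39 / 9.12 ≈ 1.359; C = 10.84 / 8.79 ≈ 1.233; D = 9.97 / 6.77 ≈ 1.473.
|Δ from 1.333|: A 0.186; B 0.026; C 0.100; D 0.140.

B, C, D, A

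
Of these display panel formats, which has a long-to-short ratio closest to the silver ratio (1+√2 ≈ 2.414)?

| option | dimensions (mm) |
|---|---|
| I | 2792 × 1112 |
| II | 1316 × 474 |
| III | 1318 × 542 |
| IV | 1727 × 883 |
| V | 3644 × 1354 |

III

Target silver ratio ≈ 2.414.
I: 2.511 (Δ0.097)  II: 2.776 (Δ0.362)  III: 2.432 (Δ0.018)  IV: 1.956 (Δ0.458)  V: 2.691 (Δ0.277)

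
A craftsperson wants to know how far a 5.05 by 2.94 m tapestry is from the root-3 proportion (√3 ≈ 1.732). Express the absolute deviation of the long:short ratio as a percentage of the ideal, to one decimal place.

Ratio = 5.05 / 2.94 ≈ 1.7177.
Ideal root-3 ≈ 1.7321. |1.7177 − 1.7321| / 1.7321 ≈ 0.83% → 0.8%.

0.8%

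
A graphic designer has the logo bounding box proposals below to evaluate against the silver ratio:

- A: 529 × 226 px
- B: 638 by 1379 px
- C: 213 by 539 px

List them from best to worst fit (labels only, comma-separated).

Ratios: A = 529 / 226 ≈ 2.341; B = 1379 / 638 ≈ 2.161; C = 539 / 213 ≈ 2.531.
|Δ from 2.414|: A 0.073; B 0.253; C 0.117.

A, C, B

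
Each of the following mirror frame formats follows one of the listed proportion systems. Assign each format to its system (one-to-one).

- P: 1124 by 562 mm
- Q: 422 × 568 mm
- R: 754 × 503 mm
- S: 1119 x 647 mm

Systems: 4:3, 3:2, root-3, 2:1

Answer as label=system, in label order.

P=2:1, Q=4:3, R=3:2, S=root-3

P = 1124/562 ≈ 2.000 → 2:1 (2.000)
Q = 568/422 ≈ 1.346 → 4:3 (1.333)
R = 754/503 ≈ 1.499 → 3:2 (1.500)
S = 1119/647 ≈ 1.730 → root-3 (1.732)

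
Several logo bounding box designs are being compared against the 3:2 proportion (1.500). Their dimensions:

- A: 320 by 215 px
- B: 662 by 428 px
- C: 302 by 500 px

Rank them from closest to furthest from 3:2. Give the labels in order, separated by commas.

A: 320/215 ≈ 1.488 → |1.488 − 1.500| = 0.012
B: 662/428 ≈ 1.547 → |1.547 − 1.500| = 0.047
C: 500/302 ≈ 1.656 → |1.656 − 1.500| = 0.156

A, B, C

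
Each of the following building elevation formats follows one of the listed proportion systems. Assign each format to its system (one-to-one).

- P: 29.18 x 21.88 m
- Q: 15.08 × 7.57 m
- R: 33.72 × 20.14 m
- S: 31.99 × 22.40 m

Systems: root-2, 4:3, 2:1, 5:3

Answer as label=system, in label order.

Ratios: P ≈ 1.334; Q ≈ 1.992; R ≈ 1.674; S ≈ 1.428.
Targets: root-2 ≈ 1.414; 4:3 ≈ 1.333; 2:1 ≈ 2.000; 5:3 ≈ 1.667.

P=4:3, Q=2:1, R=5:3, S=root-2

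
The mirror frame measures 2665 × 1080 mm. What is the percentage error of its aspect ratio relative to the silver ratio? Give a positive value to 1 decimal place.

2.2%

Ratio = 2665 / 1080 ≈ 2.4676.
Ideal silver ratio ≈ 2.4142. |2.4676 − 2.4142| / 2.4142 ≈ 2.21% → 2.2%.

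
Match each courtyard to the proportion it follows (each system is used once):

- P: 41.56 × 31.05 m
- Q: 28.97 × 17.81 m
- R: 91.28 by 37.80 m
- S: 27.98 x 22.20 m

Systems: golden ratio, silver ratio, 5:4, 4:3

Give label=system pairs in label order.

Ratios: P ≈ 1.338; Q ≈ 1.627; R ≈ 2.415; S ≈ 1.260.
Targets: golden ratio ≈ 1.618; silver ratio ≈ 2.414; 5:4 ≈ 1.250; 4:3 ≈ 1.333.

P=4:3, Q=golden ratio, R=silver ratio, S=5:4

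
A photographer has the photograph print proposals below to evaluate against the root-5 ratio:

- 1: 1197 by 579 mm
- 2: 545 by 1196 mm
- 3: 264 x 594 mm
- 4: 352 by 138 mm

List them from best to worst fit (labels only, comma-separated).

3, 2, 1, 4

Ratios: 1 = 1197 / 579 ≈ 2.067; 2 = 1196 / 545 ≈ 2.194; 3 = 594 / 264 ≈ 2.250; 4 = 352 / 138 ≈ 2.551.
|Δ from 2.236|: 1 0.169; 2 0.042; 3 0.014; 4 0.315.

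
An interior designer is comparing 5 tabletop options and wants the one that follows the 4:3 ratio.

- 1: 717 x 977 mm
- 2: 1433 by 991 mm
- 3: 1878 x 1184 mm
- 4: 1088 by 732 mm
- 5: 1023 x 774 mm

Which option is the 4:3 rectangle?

5

Target 4:3 ≈ 1.333.
1: 1.363 (Δ0.030)  2: 1.446 (Δ0.113)  3: 1.586 (Δ0.253)  4: 1.486 (Δ0.153)  5: 1.322 (Δ0.011)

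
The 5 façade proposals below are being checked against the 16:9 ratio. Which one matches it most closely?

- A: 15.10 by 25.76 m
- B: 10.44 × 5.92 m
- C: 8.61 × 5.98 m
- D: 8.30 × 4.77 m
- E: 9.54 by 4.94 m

Target 16:9 ≈ 1.778.
A: 1.706 (Δ0.072)  B: 1.764 (Δ0.014)  C: 1.440 (Δ0.338)  D: 1.740 (Δ0.038)  E: 1.931 (Δ0.153)

B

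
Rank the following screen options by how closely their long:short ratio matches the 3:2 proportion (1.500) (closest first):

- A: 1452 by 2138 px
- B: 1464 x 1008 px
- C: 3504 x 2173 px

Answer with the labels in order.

A, B, C

Ratios: A = 2138 / 1452 ≈ 1.472; B = 1464 / 1008 ≈ 1.452; C = 3504 / 2173 ≈ 1.613.
|Δ from 1.500|: A 0.028; B 0.048; C 0.113.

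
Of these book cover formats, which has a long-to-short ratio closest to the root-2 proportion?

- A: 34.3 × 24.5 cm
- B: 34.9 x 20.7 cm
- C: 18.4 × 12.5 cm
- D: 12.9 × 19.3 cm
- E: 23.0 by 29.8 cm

Target root-2 ≈ 1.414.
A: 1.400 (Δ0.014)  B: 1.686 (Δ0.272)  C: 1.472 (Δ0.058)  D: 1.496 (Δ0.082)  E: 1.296 (Δ0.118)

A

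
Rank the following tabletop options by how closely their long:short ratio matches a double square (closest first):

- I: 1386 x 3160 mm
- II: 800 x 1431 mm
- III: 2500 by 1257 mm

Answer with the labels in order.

I: 3160/1386 ≈ 2.280 → |2.280 − 2.000| = 0.280
II: 1431/800 ≈ 1.789 → |1.789 − 2.000| = 0.211
III: 2500/1257 ≈ 1.989 → |1.989 − 2.000| = 0.011

III, II, I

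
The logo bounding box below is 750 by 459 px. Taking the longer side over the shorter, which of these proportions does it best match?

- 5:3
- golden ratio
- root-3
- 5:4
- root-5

Ratio = 750 / 459 ≈ 1.634.
Distances: 5:3 1.667 (Δ 0.033); golden ratio 1.618 (Δ 0.016); root-3 1.732 (Δ 0.098); 5:4 1.250 (Δ 0.384); root-5 2.236 (Δ 0.602).

golden ratio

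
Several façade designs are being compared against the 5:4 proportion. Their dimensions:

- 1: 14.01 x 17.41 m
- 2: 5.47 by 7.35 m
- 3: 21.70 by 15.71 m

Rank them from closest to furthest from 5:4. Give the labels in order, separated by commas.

1: 17.41/14.01 ≈ 1.243 → |1.243 − 1.250| = 0.007
2: 7.35/5.47 ≈ 1.344 → |1.344 − 1.250| = 0.094
3: 21.70/15.71 ≈ 1.381 → |1.381 − 1.250| = 0.131

1, 2, 3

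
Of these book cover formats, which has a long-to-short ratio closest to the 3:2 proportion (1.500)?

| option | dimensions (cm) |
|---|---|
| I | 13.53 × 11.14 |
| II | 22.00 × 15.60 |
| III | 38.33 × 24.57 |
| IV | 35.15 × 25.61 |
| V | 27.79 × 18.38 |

V

Target 3:2 ≈ 1.500.
I: 1.215 (Δ0.285)  II: 1.410 (Δ0.090)  III: 1.560 (Δ0.060)  IV: 1.373 (Δ0.127)  V: 1.512 (Δ0.012)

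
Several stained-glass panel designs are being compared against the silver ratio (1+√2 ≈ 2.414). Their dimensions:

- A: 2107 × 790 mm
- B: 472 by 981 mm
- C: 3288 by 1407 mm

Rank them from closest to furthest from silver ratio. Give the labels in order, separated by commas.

C, A, B

Ratios: A = 2107 / 790 ≈ 2.667; B = 981 / 472 ≈ 2.078; C = 3288 / 1407 ≈ 2.337.
|Δ from 2.414|: A 0.253; B 0.336; C 0.077.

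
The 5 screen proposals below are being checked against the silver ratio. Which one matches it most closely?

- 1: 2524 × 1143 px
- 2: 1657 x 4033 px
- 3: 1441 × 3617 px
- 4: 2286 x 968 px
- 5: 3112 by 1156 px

2

Ratios (long/short): 1 ≈ 2.208; 2 ≈ 2.434; 3 ≈ 2.510; 4 ≈ 2.362; 5 ≈ 2.692.
silver ratio ≈ 2.414; option 2 is nearest (Δ 0.020).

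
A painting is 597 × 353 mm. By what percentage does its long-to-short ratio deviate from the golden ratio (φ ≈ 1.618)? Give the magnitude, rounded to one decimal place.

4.5%

Ratio = 597 / 353 ≈ 1.6912.
Ideal golden ratio ≈ 1.6180. |1.6912 − 1.6180| / 1.6180 ≈ 4.52% → 4.5%.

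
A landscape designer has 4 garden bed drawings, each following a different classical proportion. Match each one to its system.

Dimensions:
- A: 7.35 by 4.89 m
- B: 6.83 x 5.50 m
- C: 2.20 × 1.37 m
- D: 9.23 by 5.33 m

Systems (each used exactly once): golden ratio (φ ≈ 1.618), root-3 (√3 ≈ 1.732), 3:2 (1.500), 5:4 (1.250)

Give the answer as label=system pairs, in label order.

A=3:2, B=5:4, C=golden ratio, D=root-3

Ratios: A ≈ 1.503; B ≈ 1.242; C ≈ 1.606; D ≈ 1.732.
Targets: golden ratio ≈ 1.618; root-3 ≈ 1.732; 3:2 ≈ 1.500; 5:4 ≈ 1.250.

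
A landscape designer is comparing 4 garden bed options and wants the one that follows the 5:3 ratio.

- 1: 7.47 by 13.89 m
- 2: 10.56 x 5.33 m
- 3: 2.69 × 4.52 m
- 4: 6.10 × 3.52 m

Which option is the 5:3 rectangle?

Target 5:3 ≈ 1.667.
1: 1.859 (Δ0.192)  2: 1.981 (Δ0.314)  3: 1.680 (Δ0.013)  4: 1.733 (Δ0.066)

3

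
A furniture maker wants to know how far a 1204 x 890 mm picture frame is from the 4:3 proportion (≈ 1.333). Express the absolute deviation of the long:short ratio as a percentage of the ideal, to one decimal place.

Ratio = 1204 / 890 ≈ 1.3528.
Ideal 4:3 ≈ 1.3333. |1.3528 − 1.3333| / 1.3333 ≈ 1.46% → 1.5%.

1.5%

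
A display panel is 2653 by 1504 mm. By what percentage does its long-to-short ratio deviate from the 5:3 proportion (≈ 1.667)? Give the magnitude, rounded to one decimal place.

5.8%

Ratio = 2653 / 1504 ≈ 1.7640.
Ideal 5:3 ≈ 1.6667. |1.7640 − 1.6667| / 1.6667 ≈ 5.84% → 5.8%.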